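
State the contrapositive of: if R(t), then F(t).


The contrapositive of (P → Q) is (¬Q → ¬P); it is logically equivalent to the original.
Here P = 'R(t)' and Q = 'F(t)'.

If not (F(t)), then not (R(t)).


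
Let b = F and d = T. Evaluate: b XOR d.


Exclusive or is true when exactly one operand is true.
Substitute: b=F, d=T.
F XOR T evaluates to T.

T


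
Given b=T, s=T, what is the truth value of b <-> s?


Biconditional is true when both operands have the same truth value.
Substitute: b=T, s=T.
T <-> T evaluates to T.

T


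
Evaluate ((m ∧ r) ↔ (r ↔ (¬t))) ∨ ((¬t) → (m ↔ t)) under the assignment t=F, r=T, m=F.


Substitute t=F, r=T, m=F:
m ∧ r = F ∧ T = F
¬t = T
r ↔ (¬t) = T ↔ T = T
(m ∧ r) ↔ (r ↔ (¬t)) = F ↔ T = F
¬t = T
m ↔ t = F ↔ F = T
(¬t) → (m ↔ t) = T → T = T
((m ∧ r) ↔ (r ↔ (¬t))) ∨ ((¬t) → (m ↔ t)) = F ∨ T = T

T


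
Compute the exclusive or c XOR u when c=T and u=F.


Exclusive or is true when exactly one operand is true.
Substitute: c=T, u=F.
T XOR F evaluates to T.

T


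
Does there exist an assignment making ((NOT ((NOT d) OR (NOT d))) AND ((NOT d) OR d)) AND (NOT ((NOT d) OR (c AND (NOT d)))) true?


Search for a satisfying assignment over {c, d}.
Try c=F, d=T: the formula evaluates to T.
A satisfying assignment exists.

Satisfiable.


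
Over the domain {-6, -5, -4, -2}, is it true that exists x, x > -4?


Evaluate the predicate on each element: -6:False, -5:False, -4:False, -2:True.
Witness x = -2 satisfies the predicate.

True


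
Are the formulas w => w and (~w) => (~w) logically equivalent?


Compare truth tables:
w | φ | ψ
---------
False | True | True
True | True | True
The columns φ and ψ agree on every row.

Yes, they are logically equivalent.


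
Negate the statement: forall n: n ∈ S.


¬(forall x: φ) = exists x: ¬φ, and ¬(exists x: φ) = forall x: ¬φ.
Apply to the universal statement.

exists n: ~(n ∈ S)


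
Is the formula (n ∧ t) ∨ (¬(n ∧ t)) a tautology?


Build the truth table over {n, t}:
n | t | φ
---------
F | F | T
T | F | T
F | T | T
T | T | T
Every row evaluates to true.

Yes, it is a tautology.


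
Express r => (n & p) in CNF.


Step 1: Rewrite r → (n ∧ p) as ¬r ∨ (n ∧ p).
Step 2: Distribute ∨ over ∧.

((~r) | n) & ((~r) | p)


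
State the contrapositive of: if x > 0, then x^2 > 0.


The contrapositive of (P → Q) is (¬Q → ¬P); it is logically equivalent to the original.
Here P = 'x > 0' and Q = 'x^2 > 0'.

If not (x^2 > 0), then not (x > 0).


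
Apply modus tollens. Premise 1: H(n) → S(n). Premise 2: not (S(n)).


Modus tollens: from (P → Q) and ¬Q, infer ¬P.
Q = 'S(n)' is denied; since P → Q, P must also fail.

Not (H(n)).


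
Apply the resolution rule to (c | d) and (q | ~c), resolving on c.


The clauses contain complementary literals c and ~c.
Resolution eliminates this pair and disjoins the remaining literals (merging duplicates).

(d | q)


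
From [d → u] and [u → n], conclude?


Hypothetical syllogism: from (P → Q) and (Q → R), infer (P → R).
Chain the two implications through the shared middle term 'u'.

d → n


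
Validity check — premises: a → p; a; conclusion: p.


This matches the form of modus ponens: the conclusion follows in every model of the premises.

Valid.


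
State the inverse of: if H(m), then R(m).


The inverse of (P → Q) is (¬P → ¬Q). It is equivalent to the converse, not to the original.
Here P = 'H(m)' and Q = 'R(m)'.

If not (H(m)), then not (R(m)).


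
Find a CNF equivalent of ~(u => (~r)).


Step 1: Rewrite u → (¬r) as ¬u ∨ (¬r).
Step 2: Negate: ¬(¬u ∨ (¬r)) = u ∧ ¬(¬r) (De Morgan + double negation).
Step 3: Eliminate any double negations (¬¬X = X).

u & r


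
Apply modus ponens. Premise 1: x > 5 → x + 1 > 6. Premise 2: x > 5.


Modus ponens: from (P → Q) and P, infer Q.
P = 'x > 5' is asserted, and P → Q holds, so Q follows.

x + 1 > 6.


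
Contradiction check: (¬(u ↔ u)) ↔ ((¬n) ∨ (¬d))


Truth table over {d, n, u}:
d | n | u | φ
-------------
F | F | F | F
T | F | F | F
F | T | F | F
T | T | F | T
F | F | T | F
T | F | T | F
F | T | T | F
T | T | T | T
Satisfying assignment at row 4: d=T, n=T, u=F gives T.

No, it is not a contradiction.


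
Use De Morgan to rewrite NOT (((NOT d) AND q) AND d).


De Morgan: the negation of a conjunction is the disjunction of the negations.
Distribute NOT across AND, flipping it to OR, and negate each literal.

(d OR (NOT q)) OR (NOT d)


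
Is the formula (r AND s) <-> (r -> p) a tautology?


Build the truth table over {p, r, s}:
p | r | s | φ
-------------
F | F | F | F
T | F | F | F
F | T | F | T
T | T | F | F
F | F | T | F
T | F | T | F
F | T | T | F
T | T | T | T
Counterexample at row 1: with p=F, r=F, s=F, the formula is F.

No, it is not a tautology.


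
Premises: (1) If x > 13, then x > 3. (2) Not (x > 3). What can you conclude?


Modus tollens: from (P → Q) and ¬Q, infer ¬P.
Q = 'x > 3' is denied; since P → Q, P must also fail.

Not (x > 13).


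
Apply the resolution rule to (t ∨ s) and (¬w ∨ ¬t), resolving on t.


The clauses contain complementary literals t and ¬t.
Resolution eliminates this pair and disjoins the remaining literals (merging duplicates).

(s ∨ ¬w)


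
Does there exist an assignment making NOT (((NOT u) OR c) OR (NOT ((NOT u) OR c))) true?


Check all 4 assignments over {c, u}:
c | u | φ
---------
F | F | F
T | F | F
F | T | F
T | T | F
No assignment makes the formula true.

Unsatisfiable.


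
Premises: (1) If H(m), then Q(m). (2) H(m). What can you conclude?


Modus ponens: from (P → Q) and P, infer Q.
P = 'H(m)' is asserted, and P → Q holds, so Q follows.

Q(m).


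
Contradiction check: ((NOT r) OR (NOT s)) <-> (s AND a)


Truth table over {a, r, s}:
a | r | s | φ
-------------
F | F | F | F
T | F | F | F
F | T | F | F
T | T | F | F
F | F | T | F
T | F | T | T
F | T | T | T
T | T | T | F
Satisfying assignment at row 6: a=T, r=F, s=T gives T.

No, it is not a contradiction.


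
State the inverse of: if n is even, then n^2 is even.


The inverse of (P → Q) is (¬P → ¬Q). It is equivalent to the converse, not to the original.
Here P = 'n is even' and Q = 'n^2 is even'.

If not (n is even), then not (n^2 is even).


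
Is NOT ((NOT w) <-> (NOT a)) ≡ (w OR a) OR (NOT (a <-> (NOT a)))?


Compare truth tables:
a | w | φ | ψ
-------------
F | F | F | T
T | F | T | T
F | T | T | T
T | T | F | T
They differ at row 1 (a=F, w=F): φ=F but ψ=T.

No, they are not logically equivalent.


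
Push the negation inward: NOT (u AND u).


De Morgan: the negation of a conjunction is the disjunction of the negations.
Distribute NOT across AND, flipping it to OR, and negate each literal.

(NOT u) OR (NOT u)


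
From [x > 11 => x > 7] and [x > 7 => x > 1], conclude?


Hypothetical syllogism: from (P → Q) and (Q → R), infer (P → R).
Chain the two implications through the shared middle term 'x > 7'.

x > 11 => x > 1


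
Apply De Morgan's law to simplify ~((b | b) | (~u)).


De Morgan: the negation of a disjunction is the conjunction of the negations.
Distribute ~ across |, flipping it to &, and negate each literal.

((~b) & (~b)) & u


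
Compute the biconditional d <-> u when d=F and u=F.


Biconditional is true when both operands have the same truth value.
Substitute: d=F, u=F.
F <-> F evaluates to T.

T


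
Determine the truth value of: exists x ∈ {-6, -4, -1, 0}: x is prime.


Evaluate the predicate on each element: -6:False, -4:False, -1:False, 0:False.
No element satisfies the predicate.

False


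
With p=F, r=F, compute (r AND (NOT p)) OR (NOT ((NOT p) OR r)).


Substitute p=F, r=F:
NOT p = T
r AND (NOT p) = F AND T = F
NOT p = T
(NOT p) OR r = T OR F = T
NOT ((NOT p) OR r) = F
(r AND (NOT p)) OR (NOT ((NOT p) OR r)) = F OR F = F

F


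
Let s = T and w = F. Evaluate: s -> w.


Implication is false only when antecedent is true and consequent is false.
Substitute: s=T, w=F.
T -> F evaluates to F.

F


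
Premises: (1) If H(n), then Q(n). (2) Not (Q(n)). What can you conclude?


Modus tollens: from (P → Q) and ¬Q, infer ¬P.
Q = 'Q(n)' is denied; since P → Q, P must also fail.

Not (H(n)).


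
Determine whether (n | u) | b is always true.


Build the truth table over {b, n, u}:
b | n | u | φ
-------------
False | False | False | False
True | False | False | True
False | True | False | True
True | True | False | True
False | False | True | True
True | False | True | True
False | True | True | True
True | True | True | True
Counterexample at row 1: with b=False, n=False, u=False, the formula is False.

No, it is not a tautology.


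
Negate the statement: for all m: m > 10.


¬(for all x: φ) = there exists x: ¬φ, and ¬(there exists x: φ) = for all x: ¬φ.
Apply to the universal statement.

there exists m: NOT(m > 10)


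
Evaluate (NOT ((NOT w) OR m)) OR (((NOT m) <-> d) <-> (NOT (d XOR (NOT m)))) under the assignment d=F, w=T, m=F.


Substitute d=F, w=T, m=F:
NOT w = F
(NOT w) OR m = F OR F = F
NOT ((NOT w) OR m) = T
NOT m = T
(NOT m) <-> d = T <-> F = F
NOT m = T
d XOR (NOT m) = F XOR T = T
NOT (d XOR (NOT m)) = F
((NOT m) <-> d) <-> (NOT (d XOR (NOT m))) = F <-> F = T
(NOT ((NOT w) OR m)) OR (((NOT m) <-> d) <-> (NOT (d XOR (NOT m)))) = T OR T = T

T


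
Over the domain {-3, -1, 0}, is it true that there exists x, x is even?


Evaluate the predicate on each element: -3:F, -1:F, 0:T.
Witness x = 0 satisfies the predicate.

T


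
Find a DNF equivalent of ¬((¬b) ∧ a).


Step 1: Apply De Morgan: ¬((¬b) ∧ a) = ¬(¬b) ∨ ¬a.
Step 2: Eliminate any double negations (¬¬X = X).

b ∨ (¬a)


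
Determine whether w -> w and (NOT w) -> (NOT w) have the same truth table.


Compare truth tables:
w | φ | ψ
---------
F | T | T
T | T | T
The columns φ and ψ agree on every row.

Yes, they are logically equivalent.


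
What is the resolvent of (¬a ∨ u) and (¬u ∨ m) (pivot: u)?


The clauses contain complementary literals u and ¬u.
Resolution eliminates this pair and disjoins the remaining literals (merging duplicates).

(¬a ∨ m)


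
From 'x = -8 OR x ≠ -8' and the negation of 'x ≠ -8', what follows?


Disjunctive syllogism: from (P ∨ Q) and ¬P, infer Q.
One disjunct, 'x ≠ -8', is ruled out; the other must hold.

x = -8


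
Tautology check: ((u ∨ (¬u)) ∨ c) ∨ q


Build the truth table over {c, q, u}:
c | q | u | φ
-------------
F | F | F | T
T | F | F | T
F | T | F | T
T | T | F | T
F | F | T | T
T | F | T | T
F | T | T | T
T | T | T | T
Every row evaluates to true.

Yes, it is a tautology.


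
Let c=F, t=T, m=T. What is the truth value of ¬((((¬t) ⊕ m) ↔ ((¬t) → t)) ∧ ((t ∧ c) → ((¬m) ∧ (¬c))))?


Substitute c=F, t=T, m=T:
… (earlier sub-steps elided)
¬t = F
(¬t) → t = F → T = T
((¬t) ⊕ m) ↔ ((¬t) → t) = T ↔ T = T
t ∧ c = T ∧ F = F
¬m = F
¬c = T
(¬m) ∧ (¬c) = F ∧ T = F
(t ∧ c) → ((¬m) ∧ (¬c)) = F → F = T
(((¬t) ⊕ m) ↔ ((¬t) → t)) ∧ ((t ∧ c) → ((¬m) ∧ (¬c))) = T ∧ T = T
¬((((¬t) ⊕ m) ↔ ((¬t) → t)) ∧ ((t ∧ c) → ((¬m) ∧ (¬c)))) = F

F


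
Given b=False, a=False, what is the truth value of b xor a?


Exclusive or is true when exactly one operand is true.
Substitute: b=False, a=False.
False xor False evaluates to False.

False


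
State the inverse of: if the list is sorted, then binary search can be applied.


The inverse of (P → Q) is (¬P → ¬Q). It is equivalent to the converse, not to the original.
Here P = 'the list is sorted' and Q = 'binary search can be applied'.

If not (the list is sorted), then not (binary search can be applied).


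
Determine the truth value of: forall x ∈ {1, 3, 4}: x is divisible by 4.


Evaluate the predicate on each element: 1:False, 3:False, 4:True.
Counterexample x = 1 fails the predicate.

False


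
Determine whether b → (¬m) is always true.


Build the truth table over {b, m}:
b | m | φ
---------
F | F | T
T | F | T
F | T | T
T | T | F
Counterexample at row 4: with b=T, m=T, the formula is F.

No, it is not a tautology.


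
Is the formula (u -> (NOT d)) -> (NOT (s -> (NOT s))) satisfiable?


Search for a satisfying assignment over {d, s, u}.
Try d=F, s=T, u=F: the formula evaluates to T.
A satisfying assignment exists.

Satisfiable.


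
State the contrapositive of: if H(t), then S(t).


The contrapositive of (P → Q) is (¬Q → ¬P); it is logically equivalent to the original.
Here P = 'H(t)' and Q = 'S(t)'.

If not (S(t)), then not (H(t)).


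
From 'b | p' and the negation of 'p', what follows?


Disjunctive syllogism: from (P ∨ Q) and ¬P, infer Q.
One disjunct, 'p', is ruled out; the other must hold.

b


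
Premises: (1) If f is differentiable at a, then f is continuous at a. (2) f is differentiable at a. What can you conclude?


Modus ponens: from (P → Q) and P, infer Q.
P = 'f is differentiable at a' is asserted, and P → Q holds, so Q follows.

f is continuous at a.


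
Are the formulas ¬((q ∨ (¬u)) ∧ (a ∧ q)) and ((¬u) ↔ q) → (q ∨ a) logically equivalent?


Compare truth tables:
a | q | u | φ | ψ
-----------------
F | F | F | T | T
T | F | F | T | T
F | T | F | T | T
T | T | F | F | T
F | F | T | T | F
T | F | T | T | T
F | T | T | T | T
T | T | T | F | T
They differ at row 4 (a=T, q=T, u=F): φ=F but ψ=T.

No, they are not logically equivalent.


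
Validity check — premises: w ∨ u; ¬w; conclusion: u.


This matches the form of disjunctive syllogism: the conclusion follows in every model of the premises.

Valid.


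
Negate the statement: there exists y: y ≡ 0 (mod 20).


¬(for all x: φ) = there exists x: ¬φ, and ¬(there exists x: φ) = for all x: ¬φ.
Apply to the existential statement.

for all y: NOT(y ≡ 0 (mod 20))


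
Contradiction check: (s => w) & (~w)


Truth table over {s, w}:
s | w | φ
---------
False | False | True
True | False | False
False | True | False
True | True | False
Satisfying assignment at row 1: s=False, w=False gives True.

No, it is not a contradiction.


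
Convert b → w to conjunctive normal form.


Step 1: Rewrite b → w as ¬b ∨ w.

(¬b) ∨ w


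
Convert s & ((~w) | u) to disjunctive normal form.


Step 1: Distribute ∧ over ∨: s ∧ ((¬w) ∨ u) = (s ∧ (¬w)) ∨ (s ∧ u).

(s & (~w)) | (s & u)


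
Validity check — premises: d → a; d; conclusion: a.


This matches the form of modus ponens: the conclusion follows in every model of the premises.

Valid.


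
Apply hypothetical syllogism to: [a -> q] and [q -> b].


Hypothetical syllogism: from (P → Q) and (Q → R), infer (P → R).
Chain the two implications through the shared middle term 'q'.

a -> b


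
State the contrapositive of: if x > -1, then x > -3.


The contrapositive of (P → Q) is (¬Q → ¬P); it is logically equivalent to the original.
Here P = 'x > -1' and Q = 'x > -3'.

If not (x > -3), then not (x > -1).


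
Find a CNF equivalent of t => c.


Step 1: Rewrite t → c as ¬t ∨ c.

(~t) | c


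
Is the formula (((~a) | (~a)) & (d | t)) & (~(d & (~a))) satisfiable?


Search for a satisfying assignment over {a, d, t}.
Try a=False, d=False, t=True: the formula evaluates to True.
A satisfying assignment exists.

Satisfiable.


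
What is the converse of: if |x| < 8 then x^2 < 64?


The converse of (P → Q) is (Q → P). It is not in general equivalent to the original.
Here P = '|x| < 8' and Q = 'x^2 < 64'.

If x^2 < 64, then |x| < 8.


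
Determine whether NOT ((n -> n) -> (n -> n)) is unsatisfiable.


Truth table over {n}:
n | φ
-----
F | F
T | F
Every row is false.

Yes, it is a contradiction.


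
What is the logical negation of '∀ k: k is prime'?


¬(∀ x: φ) = ∃ x: ¬φ, and ¬(∃ x: φ) = ∀ x: ¬φ.
Apply to the universal statement.

∃ k: ¬(k is prime)


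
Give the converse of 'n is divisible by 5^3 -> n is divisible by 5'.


The converse of (P → Q) is (Q → P). It is not in general equivalent to the original.
Here P = 'n is divisible by 5^3' and Q = 'n is divisible by 5'.

If n is divisible by 5, then n is divisible by 5^3.


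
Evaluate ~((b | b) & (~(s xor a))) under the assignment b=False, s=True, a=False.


Substitute b=False, s=True, a=False:
b | b = False | False = False
s xor a = True xor False = True
~(s xor a) = False
(b | b) & (~(s xor a)) = False & False = False
~((b | b) & (~(s xor a))) = True

True


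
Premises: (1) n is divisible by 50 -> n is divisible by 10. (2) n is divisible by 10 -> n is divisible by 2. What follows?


Hypothetical syllogism: from (P → Q) and (Q → R), infer (P → R).
Chain the two implications through the shared middle term 'n is divisible by 10'.

n is divisible by 50 -> n is divisible by 2


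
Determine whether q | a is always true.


Build the truth table over {a, q}:
a | q | φ
---------
False | False | False
True | False | True
False | True | True
True | True | True
Counterexample at row 1: with a=False, q=False, the formula is False.

No, it is not a tautology.


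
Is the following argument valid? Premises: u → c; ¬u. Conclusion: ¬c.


This is denying the antecedent (fallacy). There exist truth assignments where the premises are all true but the conclusion is false.

Invalid.


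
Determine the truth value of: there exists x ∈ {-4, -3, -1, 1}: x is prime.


Evaluate the predicate on each element: -4:F, -3:F, -1:F, 1:F.
No element satisfies the predicate.

F


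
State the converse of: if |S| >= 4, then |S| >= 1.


The converse of (P → Q) is (Q → P). It is not in general equivalent to the original.
Here P = '|S| >= 4' and Q = '|S| >= 1'.

If |S| >= 1, then |S| >= 4.


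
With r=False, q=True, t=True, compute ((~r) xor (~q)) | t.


Substitute r=False, q=True, t=True:
~r = True
~q = False
(~r) xor (~q) = True xor False = True
((~r) xor (~q)) | t = True | True = True

True


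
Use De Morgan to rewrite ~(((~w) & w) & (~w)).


De Morgan: the negation of a conjunction is the disjunction of the negations.
Distribute ~ across &, flipping it to |, and negate each literal.

(w | (~w)) | w


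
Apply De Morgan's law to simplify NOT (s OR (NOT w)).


De Morgan: the negation of a disjunction is the conjunction of the negations.
Distribute NOT across OR, flipping it to AND, and negate each literal.

(NOT s) AND w


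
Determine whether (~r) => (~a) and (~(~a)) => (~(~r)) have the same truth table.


Compare truth tables:
a | r | φ | ψ
-------------
False | False | True | True
True | False | False | False
False | True | True | True
True | True | True | True
The columns φ and ψ agree on every row.

Yes, they are logically equivalent.


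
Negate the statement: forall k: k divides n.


¬(forall x: φ) = exists x: ¬φ, and ¬(exists x: φ) = forall x: ¬φ.
Apply to the universal statement.

exists k: ~(k divides n)


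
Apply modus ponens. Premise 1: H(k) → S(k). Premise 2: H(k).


Modus ponens: from (P → Q) and P, infer Q.
P = 'H(k)' is asserted, and P → Q holds, so Q follows.

S(k).


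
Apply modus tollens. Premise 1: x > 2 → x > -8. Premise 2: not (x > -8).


Modus tollens: from (P → Q) and ¬Q, infer ¬P.
Q = 'x > -8' is denied; since P → Q, P must also fail.

Not (x > 2).


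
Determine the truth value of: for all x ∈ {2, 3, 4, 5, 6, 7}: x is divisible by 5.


Evaluate the predicate on each element: 2:F, 3:F, 4:F, 5:T, 6:F, 7:F.
Counterexample x = 2 fails the predicate.

F


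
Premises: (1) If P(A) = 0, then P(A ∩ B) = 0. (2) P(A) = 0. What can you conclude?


Modus ponens: from (P → Q) and P, infer Q.
P = 'P(A) = 0' is asserted, and P → Q holds, so Q follows.

P(A ∩ B) = 0.


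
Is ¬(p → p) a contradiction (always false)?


Truth table over {p}:
p | φ
-----
F | F
T | F
Every row is false.

Yes, it is a contradiction.


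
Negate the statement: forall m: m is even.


¬(forall x: φ) = exists x: ¬φ, and ¬(exists x: φ) = forall x: ¬φ.
Apply to the universal statement.

exists m: ~(m is even)


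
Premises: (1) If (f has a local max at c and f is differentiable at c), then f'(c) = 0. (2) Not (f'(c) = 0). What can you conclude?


Modus tollens: from (P → Q) and ¬Q, infer ¬P.
Q = 'f'(c) = 0' is denied; since P → Q, P must also fail.

Not ((f has a local max at c and f is differentiable at c)).


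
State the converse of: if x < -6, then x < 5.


The converse of (P → Q) is (Q → P). It is not in general equivalent to the original.
Here P = 'x < -6' and Q = 'x < 5'.

If x < 5, then x < -6.


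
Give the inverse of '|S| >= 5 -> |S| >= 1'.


The inverse of (P → Q) is (¬P → ¬Q). It is equivalent to the converse, not to the original.
Here P = '|S| >= 5' and Q = '|S| >= 1'.

If not (|S| >= 5), then not (|S| >= 1).


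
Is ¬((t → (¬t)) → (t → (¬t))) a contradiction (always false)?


Truth table over {t}:
t | φ
-----
F | F
T | F
Every row is false.

Yes, it is a contradiction.


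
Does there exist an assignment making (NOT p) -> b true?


Search for a satisfying assignment over {b, p}.
Try b=T, p=F: the formula evaluates to T.
A satisfying assignment exists.

Satisfiable.


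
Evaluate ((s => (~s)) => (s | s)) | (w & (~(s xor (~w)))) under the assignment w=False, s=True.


Substitute w=False, s=True:
~s = False
s => (~s) = True => False = False
s | s = True | True = True
(s => (~s)) => (s | s) = False => True = True
~w = True
s xor (~w) = True xor True = False
~(s xor (~w)) = True
w & (~(s xor (~w))) = False & True = False
((s => (~s)) => (s | s)) | (w & (~(s xor (~w)))) = True | False = True

True


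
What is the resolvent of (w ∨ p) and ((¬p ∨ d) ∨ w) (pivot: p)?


The clauses contain complementary literals p and ¬p.
Resolution eliminates this pair and disjoins the remaining literals (merging duplicates).

(w ∨ d)


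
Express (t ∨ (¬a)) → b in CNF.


Step 1: Rewrite as ¬(t ∨ (¬a)) ∨ b = (¬t ∧ ¬(¬a)) ∨ b.
Step 2: Distribute ∨ over ∧.
Step 3: Eliminate any double negations (¬¬X = X).

((¬t) ∨ b) ∧ (a ∨ b)


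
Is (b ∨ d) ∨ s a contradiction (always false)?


Truth table over {b, d, s}:
b | d | s | φ
-------------
F | F | F | F
T | F | F | T
F | T | F | T
T | T | F | T
F | F | T | T
T | F | T | T
F | T | T | T
T | T | T | T
Satisfying assignment at row 2: b=T, d=F, s=F gives T.

No, it is not a contradiction.


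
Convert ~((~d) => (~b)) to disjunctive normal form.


Step 1: Rewrite implication then negate: ¬(¬(¬d) ∨ (¬b)) = (¬d) ∧ ¬(¬b).
Step 2: Eliminate any double negations (¬¬X = X).

(~d) & b


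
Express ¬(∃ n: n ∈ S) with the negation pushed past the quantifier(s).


¬(∀ x: φ) = ∃ x: ¬φ, and ¬(∃ x: φ) = ∀ x: ¬φ.
Apply to the existential statement.

∀ n: ¬(n ∈ S)


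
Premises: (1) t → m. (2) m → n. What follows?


Hypothetical syllogism: from (P → Q) and (Q → R), infer (P → R).
Chain the two implications through the shared middle term 'm'.

t → n


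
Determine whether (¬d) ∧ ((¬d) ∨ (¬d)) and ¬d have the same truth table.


Compare truth tables:
d | φ | ψ
---------
F | T | T
T | F | F
The columns φ and ψ agree on every row.

Yes, they are logically equivalent.


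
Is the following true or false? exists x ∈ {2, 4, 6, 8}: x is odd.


Evaluate the predicate on each element: 2:False, 4:False, 6:False, 8:False.
No element satisfies the predicate.

False


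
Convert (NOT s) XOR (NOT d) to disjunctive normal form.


Step 1: (¬s) ⊕ (¬d) is true exactly when they disagree: ((¬s) ∧ ¬(¬d)) ∨ (¬(¬s) ∧ (¬d)).
Step 2: Eliminate any double negations (¬¬X = X).

((NOT s) AND d) OR (s AND (NOT d))


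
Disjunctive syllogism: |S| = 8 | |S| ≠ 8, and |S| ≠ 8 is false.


Disjunctive syllogism: from (P ∨ Q) and ¬P, infer Q.
One disjunct, '|S| ≠ 8', is ruled out; the other must hold.

|S| = 8


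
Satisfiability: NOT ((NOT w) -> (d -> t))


Search for a satisfying assignment over {d, t, w}.
Try d=T, t=F, w=F: the formula evaluates to T.
A satisfying assignment exists.

Satisfiable.


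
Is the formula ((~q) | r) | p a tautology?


Build the truth table over {p, q, r}:
p | q | r | φ
-------------
False | False | False | True
True | False | False | True
False | True | False | False
True | True | False | True
False | False | True | True
True | False | True | True
False | True | True | True
True | True | True | True
Counterexample at row 3: with p=False, q=True, r=False, the formula is False.

No, it is not a tautology.


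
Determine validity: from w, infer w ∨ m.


This matches the form of disjunction introduction: the conclusion follows in every model of the premises.

Valid.


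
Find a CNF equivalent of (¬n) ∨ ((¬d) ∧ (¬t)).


Step 1: Distribute ∨ over ∧: (¬n) ∨ ((¬d) ∧ (¬t)) = ((¬n) ∨ (¬d)) ∧ ((¬n) ∨ (¬t)).

((¬n) ∨ (¬d)) ∧ ((¬n) ∨ (¬t))


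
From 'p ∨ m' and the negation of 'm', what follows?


Disjunctive syllogism: from (P ∨ Q) and ¬P, infer Q.
One disjunct, 'm', is ruled out; the other must hold.

p


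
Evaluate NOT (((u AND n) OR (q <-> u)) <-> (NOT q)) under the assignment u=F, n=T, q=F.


Substitute u=F, n=T, q=F:
u AND n = F AND T = F
q <-> u = F <-> F = T
(u AND n) OR (q <-> u) = F OR T = T
NOT q = T
((u AND n) OR (q <-> u)) <-> (NOT q) = T <-> T = T
NOT (((u AND n) OR (q <-> u)) <-> (NOT q)) = F

F


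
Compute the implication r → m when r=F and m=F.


Implication is false only when antecedent is true and consequent is false.
Substitute: r=F, m=F.
F → F evaluates to T.

T


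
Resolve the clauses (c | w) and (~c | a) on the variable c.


The clauses contain complementary literals c and ~c.
Resolution eliminates this pair and disjoins the remaining literals (merging duplicates).

(w | a)


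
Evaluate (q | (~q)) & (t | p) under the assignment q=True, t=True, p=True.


Substitute q=True, t=True, p=True:
~q = False
q | (~q) = True | False = True
t | p = True | True = True
(q | (~q)) & (t | p) = True & True = True

True


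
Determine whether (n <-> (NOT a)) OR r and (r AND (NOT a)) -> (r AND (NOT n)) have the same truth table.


Compare truth tables:
a | n | r | φ | ψ
-----------------
F | F | F | F | T
T | F | F | T | T
F | T | F | T | T
T | T | F | F | T
F | F | T | T | T
T | F | T | T | T
F | T | T | T | F
T | T | T | T | T
They differ at row 1 (a=F, n=F, r=F): φ=F but ψ=T.

No, they are not logically equivalent.


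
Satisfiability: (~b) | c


Search for a satisfying assignment over {b, c}.
Try b=False, c=False: the formula evaluates to True.
A satisfying assignment exists.

Satisfiable.


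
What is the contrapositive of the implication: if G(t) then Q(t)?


The contrapositive of (P → Q) is (¬Q → ¬P); it is logically equivalent to the original.
Here P = 'G(t)' and Q = 'Q(t)'.

If not (Q(t)), then not (G(t)).


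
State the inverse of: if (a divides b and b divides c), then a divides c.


The inverse of (P → Q) is (¬P → ¬Q). It is equivalent to the converse, not to the original.
Here P = '(a divides b and b divides c)' and Q = 'a divides c'.

If not ((a divides b and b divides c)), then not (a divides c).


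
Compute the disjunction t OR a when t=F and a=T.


Disjunction is false only when both operands are false.
Substitute: t=F, a=T.
F OR T evaluates to T.

T


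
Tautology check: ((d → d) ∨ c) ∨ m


Build the truth table over {c, d, m}:
c | d | m | φ
-------------
F | F | F | T
T | F | F | T
F | T | F | T
T | T | F | T
F | F | T | T
T | F | T | T
F | T | T | T
T | T | T | T
Every row evaluates to true.

Yes, it is a tautology.


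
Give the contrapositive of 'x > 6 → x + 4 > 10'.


The contrapositive of (P → Q) is (¬Q → ¬P); it is logically equivalent to the original.
Here P = 'x > 6' and Q = 'x + 4 > 10'.

If not (x + 4 > 10), then not (x > 6).


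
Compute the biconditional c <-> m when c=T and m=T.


Biconditional is true when both operands have the same truth value.
Substitute: c=T, m=T.
T <-> T evaluates to T.

T


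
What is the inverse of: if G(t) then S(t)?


The inverse of (P → Q) is (¬P → ¬Q). It is equivalent to the converse, not to the original.
Here P = 'G(t)' and Q = 'S(t)'.

If not (G(t)), then not (S(t)).


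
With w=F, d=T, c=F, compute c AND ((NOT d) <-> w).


Substitute w=F, d=T, c=F:
NOT d = F
(NOT d) <-> w = F <-> F = T
c AND ((NOT d) <-> w) = F AND T = F

F


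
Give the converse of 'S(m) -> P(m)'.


The converse of (P → Q) is (Q → P). It is not in general equivalent to the original.
Here P = 'S(m)' and Q = 'P(m)'.

If P(m), then S(m).


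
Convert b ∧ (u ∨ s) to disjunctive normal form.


Step 1: Distribute ∧ over ∨: b ∧ (u ∨ s) = (b ∧ u) ∨ (b ∧ s).

(b ∧ u) ∨ (b ∧ s)


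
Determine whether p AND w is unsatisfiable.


Truth table over {p, w}:
p | w | φ
---------
F | F | F
T | F | F
F | T | F
T | T | T
Satisfying assignment at row 4: p=T, w=T gives T.

No, it is not a contradiction.


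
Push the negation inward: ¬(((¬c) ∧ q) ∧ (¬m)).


De Morgan: the negation of a conjunction is the disjunction of the negations.
Distribute ¬ across ∧, flipping it to ∨, and negate each literal.

(c ∨ (¬q)) ∨ m


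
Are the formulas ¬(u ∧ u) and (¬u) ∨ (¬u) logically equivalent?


Compare truth tables:
u | φ | ψ
---------
F | T | T
T | F | F
The columns φ and ψ agree on every row.

Yes, they are logically equivalent.


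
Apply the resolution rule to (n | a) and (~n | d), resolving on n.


The clauses contain complementary literals n and ~n.
Resolution eliminates this pair and disjoins the remaining literals (merging duplicates).

(a | d)


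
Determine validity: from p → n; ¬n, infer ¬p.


This matches the form of modus tollens: the conclusion follows in every model of the premises.

Valid.


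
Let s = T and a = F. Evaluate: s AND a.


Conjunction is true only when both operands are true.
Substitute: s=T, a=F.
T AND F evaluates to F.

F


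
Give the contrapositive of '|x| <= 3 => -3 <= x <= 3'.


The contrapositive of (P → Q) is (¬Q → ¬P); it is logically equivalent to the original.
Here P = '|x| <= 3' and Q = '-3 <= x <= 3'.

If not (-3 <= x <= 3), then not (|x| <= 3).


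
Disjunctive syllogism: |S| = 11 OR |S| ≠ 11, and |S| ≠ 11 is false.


Disjunctive syllogism: from (P ∨ Q) and ¬P, infer Q.
One disjunct, '|S| ≠ 11', is ruled out; the other must hold.

|S| = 11


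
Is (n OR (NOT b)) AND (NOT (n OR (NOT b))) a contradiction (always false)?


Truth table over {b, n}:
b | n | φ
---------
F | F | F
T | F | F
F | T | F
T | T | F
Every row is false.

Yes, it is a contradiction.


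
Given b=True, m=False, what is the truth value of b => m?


Implication is false only when antecedent is true and consequent is false.
Substitute: b=True, m=False.
True => False evaluates to False.

False


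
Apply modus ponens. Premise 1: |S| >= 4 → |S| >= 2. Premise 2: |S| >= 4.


Modus ponens: from (P → Q) and P, infer Q.
P = '|S| >= 4' is asserted, and P → Q holds, so Q follows.

|S| >= 2.


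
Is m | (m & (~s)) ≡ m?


Compare truth tables:
m | s | φ | ψ
-------------
False | False | False | False
True | False | True | True
False | True | False | False
True | True | True | True
The columns φ and ψ agree on every row.

Yes, they are logically equivalent.


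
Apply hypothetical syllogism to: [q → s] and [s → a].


Hypothetical syllogism: from (P → Q) and (Q → R), infer (P → R).
Chain the two implications through the shared middle term 's'.

q → a


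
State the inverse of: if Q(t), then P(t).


The inverse of (P → Q) is (¬P → ¬Q). It is equivalent to the converse, not to the original.
Here P = 'Q(t)' and Q = 'P(t)'.

If not (Q(t)), then not (P(t)).


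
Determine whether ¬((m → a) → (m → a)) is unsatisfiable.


Truth table over {a, m}:
a | m | φ
---------
F | F | F
T | F | F
F | T | F
T | T | F
Every row is false.

Yes, it is a contradiction.


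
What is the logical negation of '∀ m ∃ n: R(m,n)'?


Negation flips each quantifier (∀↔∃) and negates the inner predicate.
¬(∀ m ∃ n: φ) = ∃ m ∀ n: ¬φ.

∃ m ∀ n: ¬(R(m,n))


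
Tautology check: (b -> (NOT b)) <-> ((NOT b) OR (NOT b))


Build the truth table over {b}:
b | φ
-----
F | T
T | T
Every row evaluates to true.

Yes, it is a tautology.


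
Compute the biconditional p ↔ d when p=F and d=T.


Biconditional is true when both operands have the same truth value.
Substitute: p=F, d=T.
F ↔ T evaluates to F.

F


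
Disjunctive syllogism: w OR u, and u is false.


Disjunctive syllogism: from (P ∨ Q) and ¬P, infer Q.
One disjunct, 'u', is ruled out; the other must hold.

w


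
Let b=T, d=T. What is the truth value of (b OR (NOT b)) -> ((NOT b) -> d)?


Substitute b=T, d=T:
NOT b = F
b OR (NOT b) = T OR F = T
NOT b = F
(NOT b) -> d = F -> T = T
(b OR (NOT b)) -> ((NOT b) -> d) = T -> T = T

T


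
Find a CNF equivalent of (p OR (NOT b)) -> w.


Step 1: Rewrite as ¬(p ∨ (¬b)) ∨ w = (¬p ∧ ¬(¬b)) ∨ w.
Step 2: Distribute ∨ over ∧.
Step 3: Eliminate any double negations (¬¬X = X).

((NOT p) OR w) AND (b OR w)


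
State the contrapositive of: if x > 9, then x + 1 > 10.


The contrapositive of (P → Q) is (¬Q → ¬P); it is logically equivalent to the original.
Here P = 'x > 9' and Q = 'x + 1 > 10'.

If not (x + 1 > 10), then not (x > 9).


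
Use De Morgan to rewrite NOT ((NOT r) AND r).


De Morgan: the negation of a conjunction is the disjunction of the negations.
Distribute NOT across AND, flipping it to OR, and negate each literal.

r OR (NOT r)


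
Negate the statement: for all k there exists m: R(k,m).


Negation flips each quantifier (∀↔∃) and negates the inner predicate.
¬(for all k there exists m: φ) = there exists k for all m: ¬φ.

there exists k for all m: NOT(R(k,m))


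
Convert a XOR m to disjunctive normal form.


Step 1: a ⊕ m is true exactly when they disagree: (a ∧ ¬m) ∨ (¬a ∧ m).

(a AND (NOT m)) OR ((NOT a) AND m)


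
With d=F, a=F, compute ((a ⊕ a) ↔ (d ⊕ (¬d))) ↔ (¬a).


Substitute d=F, a=F:
a ⊕ a = F ⊕ F = F
¬d = T
d ⊕ (¬d) = F ⊕ T = T
(a ⊕ a) ↔ (d ⊕ (¬d)) = F ↔ T = F
¬a = T
((a ⊕ a) ↔ (d ⊕ (¬d))) ↔ (¬a) = F ↔ T = F

F


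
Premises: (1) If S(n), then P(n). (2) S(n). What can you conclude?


Modus ponens: from (P → Q) and P, infer Q.
P = 'S(n)' is asserted, and P → Q holds, so Q follows.

P(n).


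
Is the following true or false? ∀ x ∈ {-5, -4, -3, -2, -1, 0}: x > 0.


Evaluate the predicate on each element: -5:F, -4:F, -3:F, -2:F, -1:F, 0:F.
Counterexample x = -5 fails the predicate.

F


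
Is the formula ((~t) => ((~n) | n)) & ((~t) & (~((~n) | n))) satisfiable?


Check all 4 assignments over {n, t}:
n | t | φ
---------
False | False | False
True | False | False
False | True | False
True | True | False
No assignment makes the formula true.

Unsatisfiable.


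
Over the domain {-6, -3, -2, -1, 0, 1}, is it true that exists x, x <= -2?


Evaluate the predicate on each element: -6:True, -3:True, -2:True, -1:False, 0:False, 1:False.
Witness x = -6 satisfies the predicate.

True


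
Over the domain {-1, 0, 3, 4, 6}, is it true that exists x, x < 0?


Evaluate the predicate on each element: -1:True, 0:False, 3:False, 4:False, 6:False.
Witness x = -1 satisfies the predicate.

True


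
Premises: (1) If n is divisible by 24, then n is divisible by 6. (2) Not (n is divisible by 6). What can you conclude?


Modus tollens: from (P → Q) and ¬Q, infer ¬P.
Q = 'n is divisible by 6' is denied; since P → Q, P must also fail.

Not (n is divisible by 24).


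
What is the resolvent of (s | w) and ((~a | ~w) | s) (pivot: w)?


The clauses contain complementary literals w and ~w.
Resolution eliminates this pair and disjoins the remaining literals (merging duplicates).

(s | ~a)


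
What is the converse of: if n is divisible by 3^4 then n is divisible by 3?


The converse of (P → Q) is (Q → P). It is not in general equivalent to the original.
Here P = 'n is divisible by 3^4' and Q = 'n is divisible by 3'.

If n is divisible by 3, then n is divisible by 3^4.


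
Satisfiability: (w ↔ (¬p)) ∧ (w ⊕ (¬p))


Check all 4 assignments over {p, w}:
p | w | φ
---------
F | F | F
T | F | F
F | T | F
T | T | F
No assignment makes the formula true.

Unsatisfiable.


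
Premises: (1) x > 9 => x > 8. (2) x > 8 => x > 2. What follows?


Hypothetical syllogism: from (P → Q) and (Q → R), infer (P → R).
Chain the two implications through the shared middle term 'x > 8'.

x > 9 => x > 2


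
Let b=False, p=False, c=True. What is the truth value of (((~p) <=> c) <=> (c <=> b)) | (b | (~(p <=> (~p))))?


Substitute b=False, p=False, c=True:
~p = True
(~p) <=> c = True <=> True = True
c <=> b = True <=> False = False
((~p) <=> c) <=> (c <=> b) = True <=> False = False
~p = True
p <=> (~p) = False <=> True = False
~(p <=> (~p)) = True
b | (~(p <=> (~p))) = False | True = True
(((~p) <=> c) <=> (c <=> b)) | (b | (~(p <=> (~p)))) = False | True = True

True


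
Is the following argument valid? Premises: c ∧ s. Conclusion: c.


This matches the form of conjunction elimination: the conclusion follows in every model of the premises.

Valid.


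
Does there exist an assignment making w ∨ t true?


Search for a satisfying assignment over {t, w}.
Try t=T, w=F: the formula evaluates to T.
A satisfying assignment exists.

Satisfiable.


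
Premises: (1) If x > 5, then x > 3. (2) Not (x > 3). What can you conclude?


Modus tollens: from (P → Q) and ¬Q, infer ¬P.
Q = 'x > 3' is denied; since P → Q, P must also fail.

Not (x > 5).


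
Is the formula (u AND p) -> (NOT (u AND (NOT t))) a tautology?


Build the truth table over {p, t, u}:
p | t | u | φ
-------------
F | F | F | T
T | F | F | T
F | T | F | T
T | T | F | T
F | F | T | T
T | F | T | F
F | T | T | T
T | T | T | T
Counterexample at row 6: with p=T, t=F, u=T, the formula is F.

No, it is not a tautology.


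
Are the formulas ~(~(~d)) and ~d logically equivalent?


Compare truth tables:
d | φ | ψ
---------
False | True | True
True | False | False
The columns φ and ψ agree on every row.

Yes, they are logically equivalent.


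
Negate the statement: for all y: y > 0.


¬(for all x: φ) = there exists x: ¬φ, and ¬(there exists x: φ) = for all x: ¬φ.
Apply to the universal statement.

there exists y: NOT(y > 0)


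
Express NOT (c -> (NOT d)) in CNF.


Step 1: Rewrite c → (¬d) as ¬c ∨ (¬d).
Step 2: Negate: ¬(¬c ∨ (¬d)) = c ∧ ¬(¬d) (De Morgan + double negation).
Step 3: Eliminate any double negations (¬¬X = X).

c AND d


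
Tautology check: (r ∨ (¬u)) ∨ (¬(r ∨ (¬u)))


Build the truth table over {r, u}:
r | u | φ
---------
F | F | T
T | F | T
F | T | T
T | T | T
Every row evaluates to true.

Yes, it is a tautology.


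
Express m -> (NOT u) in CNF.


Step 1: Rewrite m → (¬u) as ¬m ∨ (¬u).

(NOT m) OR (NOT u)


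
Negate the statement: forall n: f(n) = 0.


¬(forall x: φ) = exists x: ¬φ, and ¬(exists x: φ) = forall x: ¬φ.
Apply to the universal statement.

exists n: ~(f(n) = 0)
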